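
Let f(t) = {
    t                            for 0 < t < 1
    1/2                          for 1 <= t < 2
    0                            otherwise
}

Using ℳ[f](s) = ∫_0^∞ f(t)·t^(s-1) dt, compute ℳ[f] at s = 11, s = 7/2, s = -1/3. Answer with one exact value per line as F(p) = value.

F(11) = 12293/132
F(7/2) = 5/63 + 8*sqrt(2)/7
F(-1/3) = 3 - 3*2**(2/3)/4

treat the 2 regions marked off by 1 separately and sum
[0, 1) adds the kernel integral of t
segment 1 to 2 holds 1/2; add its integral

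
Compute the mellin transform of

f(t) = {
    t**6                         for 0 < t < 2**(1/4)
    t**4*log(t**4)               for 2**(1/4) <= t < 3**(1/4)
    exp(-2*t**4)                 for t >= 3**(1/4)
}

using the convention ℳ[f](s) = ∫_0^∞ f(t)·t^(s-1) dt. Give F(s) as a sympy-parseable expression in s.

(-12**(s/4)*s*(s/2 + 3)*log(2)/2 - 2*12**(s/4)*(s/2 + 3)*log(2) + 2*12**(s/4)*(s/2 + 3) + 4*12**(s/4)*sqrt(2)*(s**2/16 + s/2 + 1) + 3*18**(s/4)*s*(s/2 + 3)*log(3)/4 - 3*18**(s/4)*(s/2 + 3) + 3*18**(s/4)*(s/2 + 3)*log(3) + 3**(s/4)*(s/2 + 3)*(s**2/16 + s/2 + 1)*uppergamma(s/4, 6))/(4*6**(s/4)*(s/2 + 3)*(s**2/16 + s/2 + 1))
  Re(s) > -6

strip the power substitution: t**3 on [0, sqrt(2)); t**2*log(t**2) on [sqrt(2), sqrt(3)); exp(-2*t**2) on [sqrt(3), ∞)
strip the power substitution: t**(3/2) on [0, 2); t*log(t) on [2, 3); exp(-2*t) on [3, ∞)
along the cuts 2**(1/4), 3**(1/4), ℳ[f](s) splits into 3 integrals
on [0, 2**(1/4)): add ∫ t**6·t^(s-1) dt
piece [2**(1/4), 3**(1/4)): integrate t**4*log(t**4) against the kernel
on [3**(1/4), ∞) integrate f = exp(-2*t**4) against the kernel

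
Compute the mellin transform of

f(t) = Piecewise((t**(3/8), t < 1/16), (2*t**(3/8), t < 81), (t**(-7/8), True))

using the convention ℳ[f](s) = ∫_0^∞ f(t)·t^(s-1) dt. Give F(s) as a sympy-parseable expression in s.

2*(15520*sqrt(3)*6**(4*s)*s - 13620*sqrt(3)*6**(4*s) - 648*sqrt(2)*s + 567*sqrt(2))/(81*2**(4*s)*(64*s**2 - 32*s - 21))
  -3/8 < Re(s) < 7/8

peel off the power substitution: t**(3/4) on [0, 1/4); 2*t**(3/4) on [1/4, 9); t**(-7/4) on [9, ∞)
invert the power substitution to get t**(3/2) on [0, 1/2); 2*t**(3/2) on [1/2, 3); t**(-7/2) on [3, ∞)
strip the shared t-power: t on [0, 1/2); 2*t on [1/2, 3); t**(-4) on [3, ∞)
breakpoints 1/16, 81: one integral from each of the 3 segments
segment 0 to 1/16 holds t**(3/8); add its integral
piece [1/16, 81): integrate 2*t**(3/8) against the kernel
∫ over [81, ∞) of t**(-7/8)·t^(s-1) joins the sum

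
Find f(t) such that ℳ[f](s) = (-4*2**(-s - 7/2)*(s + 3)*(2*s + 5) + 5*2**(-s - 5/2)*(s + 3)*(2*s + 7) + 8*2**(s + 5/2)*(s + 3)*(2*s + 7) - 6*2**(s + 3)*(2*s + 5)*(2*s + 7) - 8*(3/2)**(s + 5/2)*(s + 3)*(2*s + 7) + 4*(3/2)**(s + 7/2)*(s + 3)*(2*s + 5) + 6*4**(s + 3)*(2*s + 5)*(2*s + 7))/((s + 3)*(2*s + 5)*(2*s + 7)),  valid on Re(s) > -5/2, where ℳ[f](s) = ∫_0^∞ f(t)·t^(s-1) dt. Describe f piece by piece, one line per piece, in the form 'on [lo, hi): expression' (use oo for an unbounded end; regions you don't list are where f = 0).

treat the 4 regions marked off by 1/2, 3/2, 2 separately and sum
on [0, 1/2) integrate f = 5*t**(5/2)/2 against the kernel
segment 1/2 to 3/2 holds 2*t**(7/2); add its integral
for t in [3/2, 2): the term is ∫ 4*t**(5/2)·t^(s-1)
on [2, 4): add ∫ 6*t**3·t^(s-1) dt

on [0, 1/2): 5*t**(5/2)/2
on [1/2, 3/2): 2*t**(7/2)
on [3/2, 2): 4*t**(5/2)
on [2, 4): 6*t**3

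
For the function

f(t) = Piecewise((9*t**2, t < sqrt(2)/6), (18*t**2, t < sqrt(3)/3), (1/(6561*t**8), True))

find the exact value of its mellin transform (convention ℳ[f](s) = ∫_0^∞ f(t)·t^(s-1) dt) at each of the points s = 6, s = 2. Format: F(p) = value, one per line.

F(6) = 7837/279936
F(2) = 5759/11664

undo the common scale on t: t**2 on [0, sqrt(2)/2); 2*t**2 on [sqrt(2)/2, sqrt(3)); t**(-8) on [sqrt(3), ∞)
back out the power substitution: t on [0, 1/2); 2*t on [1/2, 3); t**(-4) on [3, ∞)
the 3 pieces separated at sqrt(2)/6, sqrt(3)/3 each add one integral
∫ over [0, sqrt(2)/6) of 9*t**2·t^(s-1) joins the sum
for t in [sqrt(2)/6, sqrt(3)/3): the term is ∫ 18*t**2·t^(s-1)
for t in [sqrt(3)/3, ∞): the term is ∫ 1/(6561*t**8)·t^(s-1)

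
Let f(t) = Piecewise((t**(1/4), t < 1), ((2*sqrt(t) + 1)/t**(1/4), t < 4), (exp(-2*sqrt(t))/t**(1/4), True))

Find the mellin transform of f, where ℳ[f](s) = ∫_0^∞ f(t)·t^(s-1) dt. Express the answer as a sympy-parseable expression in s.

2**(1 - 2*s)*(-2**(2*s + 4)*s - 3*2**(4*s + 1/2) + 5*2**(4*s + 5/2)*s + 16*sqrt(2)*s**2*uppergamma(2*s - 1/2, 4) - sqrt(2)*uppergamma(2*s - 1/2, 4))/(16*s**2 - 1)
  Re(s) > -1/4

peel off the power substitution: sqrt(t) on [0, 1); (2*t + 1)/sqrt(t) on [1, 2); exp(-2*t)/sqrt(t) on [2, ∞)
remove the shared t-power first: 1 on [0, 1); (2*t + 1)/t on [1, 2); exp(-2*t)/t on [2, ∞)
remove the shared t-power first: t on [0, 1); 2*t + 1 on [1, 2); exp(-2*t) on [2, ∞)
breakpoints 1, 4: one integral from each of the 3 segments
segment [0, 1) carries t**(1/4); integrate it
segment [1, 4) carries (2*sqrt(t) + 1)/t**(1/4); integrate it
between 4 and ∞ the integrand is exp(-2*sqrt(t))/t**(1/4)·t^(s-1)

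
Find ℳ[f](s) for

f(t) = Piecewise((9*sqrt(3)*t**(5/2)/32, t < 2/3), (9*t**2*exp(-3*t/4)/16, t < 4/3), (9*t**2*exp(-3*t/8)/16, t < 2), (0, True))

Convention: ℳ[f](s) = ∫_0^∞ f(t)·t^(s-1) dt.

2**(s - 2)*(2**(s + 2)*(2*s + 5)*uppergamma(s + 2, 1/2) - 2**(s + 2)*(2*s + 5)*uppergamma(s + 2, 1) + 2**(2*s + 4)*(2*s + 5)*uppergamma(s + 2, 1/2) - 2**(2*s + 4)*(2*s + 5)*uppergamma(s + 2, 3/4) + sqrt(2))/(3**s*(2*s + 5))
  Re(s) > -5/2

back out the common scale on t: sqrt(2)*t**(5/2)/8 on [0, 1); t**2*exp(-t/2)/4 on [1, 2); t**2*exp(-t/4)/4 on [2, 3)
the common scale on t comes off first: t**(5/2) on [0, 1/2); t**2*exp(-t) on [1/2, 1); t**2*exp(-t/2) on [1, 3/2)
strip the shared t-power: sqrt(t) on [0, 1/2); exp(-t) on [1/2, 1); exp(-t/2) on [1, 3/2)
slice at 2/3, 4/3, transform all 3 pieces, and sum them
segment 0 to 2/3 holds 9*sqrt(3)*t**(5/2)/32; add its integral
the [2/3, 4/3) slice contributes ∫ 9*t**2*exp(-3*t/4)/16·t^(s-1) dt
segment [4/3, 2) carries 9*t**2*exp(-3*t/8)/16; integrate it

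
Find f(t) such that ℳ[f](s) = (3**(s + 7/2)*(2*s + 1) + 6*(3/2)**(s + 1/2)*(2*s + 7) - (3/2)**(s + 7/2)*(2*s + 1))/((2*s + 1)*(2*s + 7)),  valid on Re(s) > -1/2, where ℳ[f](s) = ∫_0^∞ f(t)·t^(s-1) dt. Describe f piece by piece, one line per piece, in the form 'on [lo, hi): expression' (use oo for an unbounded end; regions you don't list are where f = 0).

along the cuts 3/2, ℳ[f](s) splits into 2 integrals
over [0, 3/2), the kernel integral of 3*sqrt(t) enters the sum
piece [3/2, 3): integrate t**(7/2)/2 against the kernel

on [0, 3/2): 3*sqrt(t)
on [3/2, 3): t**(7/2)/2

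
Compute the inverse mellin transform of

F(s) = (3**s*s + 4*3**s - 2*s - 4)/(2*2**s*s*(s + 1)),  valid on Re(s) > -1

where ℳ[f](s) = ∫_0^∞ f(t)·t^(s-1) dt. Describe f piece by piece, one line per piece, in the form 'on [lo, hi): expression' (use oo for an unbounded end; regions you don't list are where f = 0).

the 2 pieces separated at 1/2 each add one integral
on [0, 1/2) integrate f = t against the kernel
segment [1/2, 3/2) carries (2 - t); integrate it

on [0, 1/2): t
on [1/2, 3/2): 2 - t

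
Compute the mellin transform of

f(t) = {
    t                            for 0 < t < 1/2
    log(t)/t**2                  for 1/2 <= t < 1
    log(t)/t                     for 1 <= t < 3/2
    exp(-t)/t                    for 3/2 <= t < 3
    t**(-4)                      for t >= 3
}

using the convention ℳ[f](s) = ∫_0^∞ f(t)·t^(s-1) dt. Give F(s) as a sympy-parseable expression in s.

2**(1 - s)*(108*2**(s - 1)*(s - 4)*(s - 1)**2*(s + 1)*(-2*s + (s - 1)**2 + 3)*uppergamma(s - 1, 3/2) - 108*2**(s - 1)*(s - 4)*(s - 1)**2*(s + 1)*(-2*s + (s - 1)**2 + 3)*uppergamma(s - 1, 3) - 108*2**(s - 1)*(s - 4)*(s - 1)**2*(s + 1) + 108*2**(s - 1)*(s - 4)*(s + 1)*(-2*s + (s - 1)**2 + 3) - 108*3**(s - 1)*(s - 4)*(s - 1)*(s + 1)*(-2*s + (s - 1)**2 + 3)*log(2) + 108*3**(s - 1)*(s - 4)*(s - 1)*(s + 1)*(-2*s + (s - 1)**2 + 3)*log(3) - 108*3**(s - 1)*(s - 4)*(s + 1)*(-2*s + (s - 1)**2 + 3) - 4*6**(s - 1)*(s - 1)**2*(s + 1)*(-2*s + (s - 1)**2 + 3) + 216*(s - 4)*(s - 1)**3*(s + 1)*log(2) - 216*(s - 4)*(s - 1)**2*(s + 1)*log(2) + 216*(s - 4)*(s - 1)**2*(s + 1) + 27*(s - 4)*(s - 1)**2*(-2*s + (s - 1)**2 + 3))/(108*(s - 4)*(s - 1)**2*(s + 1)*(-2*s + (s - 1)**2 + 3))
  -1 < Re(s) < 4

strip the shared t-power: t**2 on [0, 1/2); log(t)/t on [1/2, 1); log(t) on [1, 3/2); …
slice at 1/2, 1, 3/2, 3, transform all 5 pieces, and sum them
segment 0 to 1/2 holds t; add its integral
piece [1/2, 1): integrate log(t)/t**2 against the kernel
for t in [1, 3/2): the term is ∫ log(t)/t·t^(s-1)
segment 3/2 to 3 holds exp(-t)/t; add its integral
piece [3, ∞): integrate t**(-4) against the kernel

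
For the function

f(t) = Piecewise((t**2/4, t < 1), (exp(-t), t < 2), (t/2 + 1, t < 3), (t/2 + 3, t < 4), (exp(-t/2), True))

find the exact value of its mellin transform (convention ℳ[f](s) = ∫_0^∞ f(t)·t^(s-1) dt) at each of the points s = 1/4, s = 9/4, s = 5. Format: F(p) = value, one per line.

F(1/4) = -8*3**(1/4) - 24*2**(1/4)/5 - uppergamma(1/4, 2) + 2**(1/4)*uppergamma(1/4, 2) + 1/9 + uppergamma(1/4, 1) + 68*sqrt(2)/5
F(9/4) = -8*3**(1/4) - 352*2**(1/4)/117 - uppergamma(9/4, 2) + 1/17 + uppergamma(9/4, 1) + 4*2**(1/4)*uppergamma(9/4, 2) + 1216*sqrt(2)/39
F(5) = 65*exp(-1) + 5208*exp(-2) + 118557/140

peel off the common scale on t: t**2 on [0, 1/2); exp(-2*t) on [1/2, 1); t + 1 on [1, 3/2); …
linearity at 1, 2, 3, 4 turns ℳ[f](s) into 5 summed integrals
segment 0 to 1 holds t**2/4; add its integral
∫ over [1, 2) of exp(-t)·t^(s-1) joins the sum
the [2, 3) slice contributes ∫ (t/2 + 1)·t^(s-1) dt
∫ over [3, 4) of (t/2 + 3)·t^(s-1) joins the sum
∫ over [4, ∞) of exp(-t/2)·t^(s-1) joins the sum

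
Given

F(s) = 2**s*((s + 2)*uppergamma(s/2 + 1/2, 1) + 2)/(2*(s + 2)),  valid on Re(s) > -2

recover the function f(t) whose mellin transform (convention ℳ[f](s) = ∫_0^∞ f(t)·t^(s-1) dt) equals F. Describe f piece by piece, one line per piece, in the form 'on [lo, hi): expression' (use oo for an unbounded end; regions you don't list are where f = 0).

back out the common scale on t: t**2 on [0, 1); t*exp(-t**2) on [1, ∞)
peel off the power substitution: t on [0, 1); sqrt(t)*exp(-t) on [1, ∞)
the shared t-power comes off first: sqrt(t) on [0, 1); exp(-t) on [1, ∞)
integrate the 2 segments split at 2, then add the results
segment [0, 2) carries t**2/4; integrate it
over [2, ∞), the kernel integral of t*exp(-t**2/4)/2 enters the sum

on [0, 2): t**2/4
on [2, oo): t*exp(-t**2/4)/2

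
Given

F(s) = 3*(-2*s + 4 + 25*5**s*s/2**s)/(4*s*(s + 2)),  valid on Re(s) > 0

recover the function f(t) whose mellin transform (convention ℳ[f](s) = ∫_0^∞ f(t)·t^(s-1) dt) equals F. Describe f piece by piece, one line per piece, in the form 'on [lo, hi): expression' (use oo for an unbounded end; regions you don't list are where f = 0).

split f at 1: ℳ[f](s) collects 2 kernel integrals
over [0, 1), the kernel integral of 3/2 enters the sum
segment [1, 5/2) carries 3*t**2; integrate it

on [0, 1): 3/2
on [1, 5/2): 3*t**2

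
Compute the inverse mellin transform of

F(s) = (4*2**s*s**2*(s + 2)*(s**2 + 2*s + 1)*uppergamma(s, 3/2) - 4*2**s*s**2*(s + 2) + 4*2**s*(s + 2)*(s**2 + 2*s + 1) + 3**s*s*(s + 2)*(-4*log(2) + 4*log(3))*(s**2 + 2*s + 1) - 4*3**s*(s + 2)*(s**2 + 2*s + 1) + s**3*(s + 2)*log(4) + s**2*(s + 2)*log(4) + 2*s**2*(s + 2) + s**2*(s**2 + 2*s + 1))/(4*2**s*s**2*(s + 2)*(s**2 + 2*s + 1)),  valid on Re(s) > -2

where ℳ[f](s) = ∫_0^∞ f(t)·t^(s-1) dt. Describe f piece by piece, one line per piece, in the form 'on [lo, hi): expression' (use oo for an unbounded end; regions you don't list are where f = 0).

on [0, 1/2): t**2
on [1/2, 1): t*log(t)
on [1, 3/2): log(t)
on [3/2, oo): exp(-t)

along the cuts 1/2, 1, 3/2, ℳ[f](s) splits into 4 integrals
∫ over [0, 1/2) of t**2·t^(s-1) joins the sum
over [1/2, 1), the kernel integral of t*log(t) enters the sum
on [1, 3/2): add ∫ log(t)·t^(s-1) dt
∫ exp(-t)·t^(s-1) over [3/2, ∞)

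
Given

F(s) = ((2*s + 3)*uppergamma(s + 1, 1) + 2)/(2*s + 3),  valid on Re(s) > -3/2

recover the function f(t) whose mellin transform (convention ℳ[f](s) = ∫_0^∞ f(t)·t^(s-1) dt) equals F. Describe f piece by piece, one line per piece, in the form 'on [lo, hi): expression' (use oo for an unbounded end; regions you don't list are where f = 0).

on [0, 1): t**(3/2)
on [1, oo): t*exp(-t)

remove the shared t-power first: sqrt(t) on [0, 1); exp(-t) on [1, ∞)
slice at 1, transform all 2 pieces, and sum them
piece [0, 1): integrate t**(3/2) against the kernel
on [1, ∞) integrate f = t*exp(-t) against the kernel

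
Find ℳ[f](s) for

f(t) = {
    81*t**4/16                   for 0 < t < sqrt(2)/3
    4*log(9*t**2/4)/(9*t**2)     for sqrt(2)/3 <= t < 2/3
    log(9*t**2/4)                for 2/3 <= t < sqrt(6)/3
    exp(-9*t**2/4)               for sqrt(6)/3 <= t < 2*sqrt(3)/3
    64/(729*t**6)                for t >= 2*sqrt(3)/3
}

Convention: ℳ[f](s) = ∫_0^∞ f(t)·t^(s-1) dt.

(27*2**(s/2)*s**2*(s/2 - 3)*(s/2 + 2)*(s**2/4 - s + 1)*uppergamma(s/2, 3/2) - 27*2**(s/2)*s**2*(s/2 - 3)*(s/2 + 2)*(s**2/4 - s + 1)*uppergamma(s/2, 3) - 27*2**(s/2)*s**2*(s/2 - 3)*(s/2 + 2) + 108*2**(s/2)*(s/2 - 3)*(s/2 + 2)*(s**2/4 - s + 1) - 54*3**(s/2)*s*(s/2 - 3)*(s/2 + 2)*(s**2/4 - s + 1)*log(2) + 54*3**(s/2)*s*(s/2 - 3)*(s/2 + 2)*(s**2/4 - s + 1)*log(3) - 108*3**(s/2)*(s/2 - 3)*(s/2 + 2)*(s**2/4 - s + 1) - 6**(s/2)*s**2*(s/2 + 2)*(s**2/4 - s + 1) + 27*s**3*(s/2 - 3)*(s/2 + 2)*log(2) - 54*s**2*(s/2 - 3)*(s/2 + 2)*log(2) + 54*s**2*(s/2 - 3)*(s/2 + 2) + 27*s**2*(s/2 - 3)*(s**2/4 - s + 1)/4)/(54*2**(s/2)*(3/2)**s*s**2*(s/2 - 3)*(s/2 + 2)*(s**2/4 - s + 1))
  -4 < Re(s) < 6

strip the common scale on t: t**4 on [0, sqrt(2)/2); log(t**2)/t**2 on [sqrt(2)/2, 1); log(t**2) on [1, sqrt(6)/2); …
reversing the power substitution: t**2 on [0, 1/2); log(t)/t on [1/2, 1); log(t) on [1, 3/2); …
cuts at sqrt(2)/3, 2/3, sqrt(6)/3, 2*sqrt(3)/3: linearity sums the 5 kernel integrals
the [0, sqrt(2)/3) slice contributes ∫ 81*t**4/16·t^(s-1) dt
over [sqrt(2)/3, 2/3), the kernel integral of 4*log(9*t**2/4)/(9*t**2) enters the sum
∫ log(9*t**2/4)·t^(s-1) over [2/3, sqrt(6)/3)
on [sqrt(6)/3, 2*sqrt(3)/3): add ∫ exp(-9*t**2/4)·t^(s-1) dt
piece [2*sqrt(3)/3, ∞): integrate 64/(729*t**6) against the kernel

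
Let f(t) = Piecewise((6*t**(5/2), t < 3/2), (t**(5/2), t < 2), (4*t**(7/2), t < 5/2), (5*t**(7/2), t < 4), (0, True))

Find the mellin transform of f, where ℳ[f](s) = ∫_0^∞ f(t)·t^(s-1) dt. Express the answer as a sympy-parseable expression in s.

2*(2**(s + 5/2)*(2*s + 7) - 4*2**(s + 7/2)*(2*s + 5) + 5*(3/2)**(s + 5/2)*(2*s + 7) + 5*4**(s + 7/2)*(2*s + 5) - (5/2)**(s + 7/2)*(2*s + 5))/((2*s + 5)*(2*s + 7))
  Re(s) > -5/2

cuts at 3/2, 2, 5/2: linearity sums the 4 kernel integrals
∫ 6*t**(5/2)·t^(s-1) over [0, 3/2)
on [3/2, 2) integrate f = t**(5/2) against the kernel
segment 2 to 5/2 holds 4*t**(7/2); add its integral
∫ 5*t**(7/2)·t^(s-1) over [5/2, 4)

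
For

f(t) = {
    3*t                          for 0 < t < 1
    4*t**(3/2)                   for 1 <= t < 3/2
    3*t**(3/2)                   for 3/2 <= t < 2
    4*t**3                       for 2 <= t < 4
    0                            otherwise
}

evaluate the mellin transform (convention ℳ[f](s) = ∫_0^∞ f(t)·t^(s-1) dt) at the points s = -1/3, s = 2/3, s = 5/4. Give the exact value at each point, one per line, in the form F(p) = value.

integrate the 4 segments split at 1, 3/2, 2, then add the results
∫ 3*t·t^(s-1) over [0, 1)
over [1, 3/2), the kernel integral of 4*t**(3/2) enters the sum
over [3/2, 2), the kernel integral of 3*t**(3/2) enters the sum
over [2, 4), the kernel integral of 4*t**3 enters the sum

F(-1/3) = -6*2**(2/3) + 15/14 + 9*2**(5/6)*3**(1/6)/14 + 36*2**(1/6)/7 + 48*2**(1/3)
F(2/3) = -96*2**(2/3)/11 - 3/65 + 27*2**(5/6)*3**(1/6)/52 + 72*2**(1/6)/13 + 1536*2**(1/3)/11
F(5/4) = -256*2**(1/4)/17 - 4/33 + 9*2**(1/4)*3**(3/4)/22 + 48*2**(3/4)/11 + 4096*sqrt(2)/17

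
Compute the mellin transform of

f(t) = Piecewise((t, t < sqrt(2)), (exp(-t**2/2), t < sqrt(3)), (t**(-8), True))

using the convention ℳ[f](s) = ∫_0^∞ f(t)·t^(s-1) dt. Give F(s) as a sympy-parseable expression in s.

undo the power substitution: sqrt(t) on [0, 2); exp(-t/2) on [2, 3); t**(-4) on [3, ∞)
linearity at sqrt(2), sqrt(3) turns ℳ[f](s) into 3 summed integrals
piece [0, sqrt(2)): integrate t against the kernel
segment sqrt(2) to sqrt(3) holds exp(-t**2/2); add its integral
between sqrt(3) and ∞ the integrand is t**(-8)·t^(s-1)

(81*2**(s/2)*(s - 8)*(s + 1)*uppergamma(s/2, 1) - 81*2**(s/2)*(s - 8)*(s + 1)*uppergamma(s/2, 3/2) + 162*2**(s/2 + 1/2)*(s - 8) - 2*3**(s/2)*(s + 1))/(162*(s - 8)*(s + 1))
  -1 < Re(s) < 8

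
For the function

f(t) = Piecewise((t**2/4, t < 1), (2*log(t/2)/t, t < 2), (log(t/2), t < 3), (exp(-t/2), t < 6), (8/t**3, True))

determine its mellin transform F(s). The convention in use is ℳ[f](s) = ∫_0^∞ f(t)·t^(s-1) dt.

(108*2**s*s**2*(s - 3)*(s + 2)*(s**2 - 2*s + 1)*uppergamma(s, 3/2) - 108*2**s*s**2*(s - 3)*(s + 2)*(s**2 - 2*s + 1)*uppergamma(s, 3) - 108*2**s*s**2*(s - 3)*(s + 2) + 108*2**s*(s - 3)*(s + 2)*(s**2 - 2*s + 1) - 108*3**s*s*(s - 3)*(s + 2)*(s**2 - 2*s + 1)*log(2) + 108*3**s*s*(s - 3)*(s + 2)*(s**2 - 2*s + 1)*log(3) - 108*3**s*(s - 3)*(s + 2)*(s**2 - 2*s + 1) - 4*6**s*s**2*(s + 2)*(s**2 - 2*s + 1) + 216*s**3*(s - 3)*(s + 2)*log(2) - 216*s**2*(s - 3)*(s + 2)*log(2) + 216*s**2*(s - 3)*(s + 2) + 27*s**2*(s - 3)*(s**2 - 2*s + 1))/(108*s**2*(s - 3)*(s + 2)*(s**2 - 2*s + 1))
  -2 < Re(s) < 3

strip the common scale on t: t**2 on [0, 1/2); log(t)/t on [1/2, 1); log(t) on [1, 3/2); …
treat the 5 regions marked off by 1, 2, 3, 6 separately and sum
the [0, 1) slice contributes ∫ t**2/4·t^(s-1) dt
segment [1, 2) carries 2*log(t/2)/t; integrate it
∫ log(t/2)·t^(s-1) over [2, 3)
on [3, 6): add ∫ exp(-t/2)·t^(s-1) dt
over [6, ∞), the kernel integral of 8/t**3 enters the sum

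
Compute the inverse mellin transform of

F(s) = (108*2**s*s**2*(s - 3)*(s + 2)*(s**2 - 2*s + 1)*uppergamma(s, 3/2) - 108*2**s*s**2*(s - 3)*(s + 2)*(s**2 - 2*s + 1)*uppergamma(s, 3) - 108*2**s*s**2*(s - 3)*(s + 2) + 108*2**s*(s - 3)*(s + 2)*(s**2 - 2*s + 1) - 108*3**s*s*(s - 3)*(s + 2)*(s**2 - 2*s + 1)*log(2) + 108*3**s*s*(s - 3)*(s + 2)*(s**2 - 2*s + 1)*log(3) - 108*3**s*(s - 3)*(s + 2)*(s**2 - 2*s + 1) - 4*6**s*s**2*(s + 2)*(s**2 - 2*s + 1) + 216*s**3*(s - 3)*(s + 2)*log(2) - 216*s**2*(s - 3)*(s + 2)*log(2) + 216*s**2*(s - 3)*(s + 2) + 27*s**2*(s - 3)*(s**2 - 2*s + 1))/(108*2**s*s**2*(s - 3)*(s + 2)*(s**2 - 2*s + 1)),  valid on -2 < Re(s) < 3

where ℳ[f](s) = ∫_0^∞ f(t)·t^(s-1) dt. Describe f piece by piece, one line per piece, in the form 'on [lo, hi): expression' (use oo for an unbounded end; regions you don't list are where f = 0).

on [0, 1/2): t**2
on [1/2, 1): log(t)/t
on [1, 3/2): log(t)
on [3/2, 3): exp(-t)
on [3, oo): t**(-3)

split f at 1/2, 1, 3/2, 3: ℳ[f](s) collects 5 kernel integrals
for t in [0, 1/2): the term is ∫ t**2·t^(s-1)
on [1/2, 1): add ∫ log(t)/t·t^(s-1) dt
segment [1, 3/2) carries log(t); integrate it
∫ exp(-t)·t^(s-1) over [3/2, 3)
∫ over [3, ∞) of t**(-3)·t^(s-1) joins the sum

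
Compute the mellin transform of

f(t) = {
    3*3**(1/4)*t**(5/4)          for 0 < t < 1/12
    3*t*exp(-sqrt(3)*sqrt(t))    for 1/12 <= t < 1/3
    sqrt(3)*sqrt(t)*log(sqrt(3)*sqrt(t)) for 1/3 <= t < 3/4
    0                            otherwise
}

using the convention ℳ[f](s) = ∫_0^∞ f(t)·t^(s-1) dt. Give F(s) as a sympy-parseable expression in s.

invert the common scale on t to get t**(5/4) on [0, 1/4); t*exp(-sqrt(t)) on [1/4, 1); sqrt(t)*log(sqrt(t)) on [1, 9/4)
remove the power substitution first: t**(5/2) on [0, 1/2); t**2*exp(-t) on [1/2, 1); t*log(t) on [1, 3/2)
invert the shared t-power to get sqrt(t) on [0, 1/2); exp(-t) on [1/2, 1); log(t)/t on [1, 3/2)
linearity at 1/12, 1/3 turns ℳ[f](s) into 3 summed integrals
∫ over [0, 1/12) of 3*3**(1/4)*t**(5/4)·t^(s-1) joins the sum
for t in [1/12, 1/3): the term is ∫ 3*t*exp(-sqrt(3)*sqrt(t))·t^(s-1)
the [1/3, 3/4) slice contributes ∫ sqrt(3)*sqrt(t)*log(sqrt(3)*sqrt(t))·t^(s-1) dt

(4*2**(2*s)*(4*s + 5)*(4*s - 4*(s + 1)**2 + 3)*uppergamma(2*s + 2, 1/2) - 4*2**(2*s)*(4*s + 5)*(4*s - 4*(s + 1)**2 + 3)*uppergamma(2*s + 2, 1) - 4*2**(2*s)*(4*s + 5) + 3**(2*s)*(s + 1)*(4*s + 5)*(-12*log(3) + 12*log(2)) + 3**(2*s)*(4*s + 5)*(-6*log(2) + 6*log(3)) + 6*3**(2*s)*(4*s + 5) + sqrt(2)*(4*s - 4*(s + 1)**2 + 3))/(2*2**(2*s)*3**s*(4*s + 5)*(4*s - 4*(s + 1)**2 + 3))
  Re(s) > -5/4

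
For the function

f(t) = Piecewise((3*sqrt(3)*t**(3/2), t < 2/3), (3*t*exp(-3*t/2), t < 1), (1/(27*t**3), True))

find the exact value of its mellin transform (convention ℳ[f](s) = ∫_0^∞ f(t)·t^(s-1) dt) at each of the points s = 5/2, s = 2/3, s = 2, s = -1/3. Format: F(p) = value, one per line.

remove the common scale on t first: t**(3/2) on [0, 2); t*exp(-t/2) on [2, 3); t**(-3) on [3, ∞)
back out the shared t-power: sqrt(t) on [0, 2); exp(-t/2) on [2, 3); t**(-4) on [3, ∞)
f breaks at 2/3, 1 into 3 integrals to sum
between 0 and 2/3 the integrand is 3*sqrt(3)*t**(3/2)·t^(s-1)
between 2/3 and 1 the integrand is 3*t*exp(-3*t/2)·t^(s-1)
piece [1, ∞): integrate 1/(27*t**3) against the kernel

F(5/2) = -26*exp(-3/2)/3 - 5*sqrt(6)*sqrt(pi)*erfc(sqrt(6)/2)/9 + 2/27 + 4*sqrt(3)/27 + 5*sqrt(6)*sqrt(pi)*erfc(1)/9 + 58*sqrt(6)*exp(-1)/27
F(2/3) = 3**(1/3)*(-1638*2**(2/3)*uppergamma(5/3, 3/2) + 13*3**(2/3) + 1638*2**(2/3)*uppergamma(5/3, 1) + 1512*2**(1/6))/2457
F(2) = -58*exp(-3/2)/9 + 1/27 + 16*sqrt(2)/63 + 40*exp(-1)/9
F(-1/3) = 3**(1/3)*(-2**(2/3)*uppergamma(2/3, 3/2) + 3**(2/3)/270 + 2**(2/3)*uppergamma(2/3, 1) + 12*2**(1/6)/7)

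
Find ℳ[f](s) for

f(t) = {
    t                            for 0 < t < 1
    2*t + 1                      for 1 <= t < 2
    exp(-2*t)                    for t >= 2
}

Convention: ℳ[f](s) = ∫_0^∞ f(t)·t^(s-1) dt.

(2**s*s*(s + 1)*uppergamma(s, 4) - 2*4**s*s - 4**s + 5*8**s*s + 8**s)/(4**s*s*(s + 1))
  Re(s) > -1

linearity at 1, 2 turns ℳ[f](s) into 3 summed integrals
∫ t·t^(s-1) over [0, 1)
[1, 2) adds the kernel integral of (2*t + 1)
for t in [2, ∞): the term is ∫ exp(-2*t)·t^(s-1)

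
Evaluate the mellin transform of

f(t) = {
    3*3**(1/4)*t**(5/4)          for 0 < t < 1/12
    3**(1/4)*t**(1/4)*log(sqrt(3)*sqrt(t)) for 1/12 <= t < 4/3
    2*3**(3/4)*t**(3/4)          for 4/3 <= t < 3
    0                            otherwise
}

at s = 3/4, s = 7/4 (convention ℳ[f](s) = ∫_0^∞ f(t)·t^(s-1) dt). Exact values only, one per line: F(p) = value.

remove the common scale on t first: t**(5/4) on [0, 1/4); t**(1/4)*log(sqrt(t)) on [1/4, 4); 2*t**(3/4) on [4, 9)
undo the power substitution: t**(5/2) on [0, 1/2); sqrt(t)*log(t) on [1/2, 2); 2*t**(3/2) on [2, 3)
reversing the shared t-power: t**2 on [0, 1/2); log(t) on [1/2, 2); 2*t on [2, 3)
treat the 3 regions marked off by 1/12, 4/3 separately and sum
segment [0, 1/12) carries 3*3**(1/4)*t**(5/4); integrate it
piece [1/12, 4/3): integrate 3**(1/4)*t**(1/4)*log(sqrt(3)*sqrt(t)) against the kernel
for t in [4/3, 3): the term is ∫ 2*3**(3/4)*t**(3/4)·t^(s-1)

F(3/4) = 3**(1/4)*(408*log(2) + 2255)/288
F(7/4) = 3**(1/4)*(15420*log(2) + 320281)/17280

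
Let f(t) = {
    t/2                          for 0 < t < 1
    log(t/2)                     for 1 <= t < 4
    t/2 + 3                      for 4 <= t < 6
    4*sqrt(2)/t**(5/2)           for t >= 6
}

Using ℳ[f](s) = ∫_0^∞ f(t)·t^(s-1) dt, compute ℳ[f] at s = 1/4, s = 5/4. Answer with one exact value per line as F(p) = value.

undo the common scale on t: t on [0, 1/2); log(t) on [1/2, 2); t + 3 on [2, 3); …
decompose at 1, 4, 6; ℳ[f](s) sums the 4 pieces' integrals
[0, 1) adds the kernel integral of t/2
∫ log(t/2)·t^(s-1) over [1, 4)
the [4, 6) slice contributes ∫ (t/2 + 3)·t^(s-1) dt
segment [6, ∞) carries 4*sqrt(2)/t**(5/2); integrate it

F(1/4) = -148*sqrt(2)/5 + 4*2**(1/4)*3**(3/4)/243 + log(2**(4 + 4*sqrt(2))) + 82/5 + 72*6**(1/4)/5
F(5/4) = -3536*sqrt(2)/225 + 8*2**(1/4)*3**(3/4)/45 + 4*log(2)/5 + 194/225 + 16*sqrt(2)*log(2)/5 + 112*6**(1/4)/5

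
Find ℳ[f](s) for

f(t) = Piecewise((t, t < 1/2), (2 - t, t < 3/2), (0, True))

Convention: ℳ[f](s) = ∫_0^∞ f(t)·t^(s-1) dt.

slice at 1/2, transform all 2 pieces, and sum them
on [0, 1/2): add ∫ t·t^(s-1) dt
the [1/2, 3/2) slice contributes ∫ (2 - t)·t^(s-1) dt

(3**s*s + 4*3**s - 2*s - 4)/(2*2**s*s*(s + 1))
  Re(s) > -1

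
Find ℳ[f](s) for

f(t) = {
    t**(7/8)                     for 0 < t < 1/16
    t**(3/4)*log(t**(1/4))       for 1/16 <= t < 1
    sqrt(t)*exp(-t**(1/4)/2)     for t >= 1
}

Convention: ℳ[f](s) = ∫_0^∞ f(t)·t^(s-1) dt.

(32*2**(8*s)*(8*s + 7)*(8*s + 4*(2*s + 1)**2 + 5)*uppergamma(4*s + 2, 1/2) - 8*2**(4*s)*(8*s + 7) + 8*s + (2*s + 1)*(8*s + 7)*log(4) + (8*s + 7)*log(2) + sqrt(2)*(8*s + 4*(2*s + 1)**2 + 5) + 7)/(2*2**(4*s)*(8*s + 7)*(8*s + 4*(2*s + 1)**2 + 5))
  Re(s) > -7/8

the power substitution comes off first: t**(7/4) on [0, 1/4); t**(3/2)*log(sqrt(t)) on [1/4, 1); t*exp(-sqrt(t)/2) on [1, ∞)
invert the power substitution to get t**(7/2) on [0, 1/2); t**3*log(t) on [1/2, 1); t**2*exp(-t/2) on [1, ∞)
invert the shared t-power to get t**(3/2) on [0, 1/2); t*log(t) on [1/2, 1); exp(-t/2) on [1, ∞)
f breaks at 1/16, 1 into 3 integrals to sum
∫ t**(7/8)·t^(s-1) over [0, 1/16)
∫ over [1/16, 1) of t**(3/4)*log(t**(1/4))·t^(s-1) joins the sum
the [1, ∞) slice contributes ∫ sqrt(t)*exp(-t**(1/4)/2)·t^(s-1) dt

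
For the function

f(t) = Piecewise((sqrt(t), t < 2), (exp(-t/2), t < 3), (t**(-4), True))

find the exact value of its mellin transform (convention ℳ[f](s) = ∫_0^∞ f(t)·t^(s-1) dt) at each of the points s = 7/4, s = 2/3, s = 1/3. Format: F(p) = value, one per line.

F(7/4) = -2*2**(3/4)*uppergamma(7/4, 3/2) + 4*3**(3/4)/243 + 2*2**(3/4)*uppergamma(7/4, 1) + 16*2**(1/4)/9
F(2/3) = -2**(2/3)*uppergamma(2/3, 3/2) + 3**(2/3)/270 + 2**(2/3)*uppergamma(2/3, 1) + 12*2**(1/6)/7
F(1/3) = -2**(1/3)*uppergamma(1/3, 3/2) + 3**(1/3)/297 + 2**(1/3)*uppergamma(1/3, 1) + 6*2**(5/6)/5

split f at 2, 3: ℳ[f](s) collects 3 kernel integrals
segment 0 to 2 holds sqrt(t); add its integral
the [2, 3) slice contributes ∫ exp(-t/2)·t^(s-1) dt
for t in [3, ∞): the term is ∫ t**(-4)·t^(s-1)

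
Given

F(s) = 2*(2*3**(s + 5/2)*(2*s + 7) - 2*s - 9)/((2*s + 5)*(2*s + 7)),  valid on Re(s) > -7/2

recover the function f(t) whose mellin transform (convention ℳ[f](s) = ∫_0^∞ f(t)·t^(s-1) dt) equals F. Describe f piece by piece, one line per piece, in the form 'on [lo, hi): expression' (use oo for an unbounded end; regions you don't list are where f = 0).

peel off the shared t-power: t**(3/2) on [0, 1); 2*sqrt(t) on [1, 3)
cuts at 1: linearity sums the 2 kernel integrals
[0, 1) adds the kernel integral of t**(7/2)
[1, 3) adds the kernel integral of 2*t**(5/2)

on [0, 1): t**(7/2)
on [1, 3): 2*t**(5/2)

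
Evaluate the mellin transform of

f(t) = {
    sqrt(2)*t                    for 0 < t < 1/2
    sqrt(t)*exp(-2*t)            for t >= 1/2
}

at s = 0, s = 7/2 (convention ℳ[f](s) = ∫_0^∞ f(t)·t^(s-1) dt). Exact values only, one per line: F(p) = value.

strip the shared t-power: sqrt(2)*sqrt(t) on [0, 1/2); exp(-2*t) on [1/2, ∞)
peel off the common scale on t: sqrt(t) on [0, 1); exp(-t) on [1, ∞)
linearity at 1/2 turns ℳ[f](s) into 2 summed integrals
∫ sqrt(2)*t·t^(s-1) over [0, 1/2)
over [1/2, ∞), the kernel integral of sqrt(t)*exp(-2*t) enters the sum

F(0) = sqrt(2)*(sqrt(pi)*erfc(1) + 1)/2
F(7/2) = 1/72 + exp(-1)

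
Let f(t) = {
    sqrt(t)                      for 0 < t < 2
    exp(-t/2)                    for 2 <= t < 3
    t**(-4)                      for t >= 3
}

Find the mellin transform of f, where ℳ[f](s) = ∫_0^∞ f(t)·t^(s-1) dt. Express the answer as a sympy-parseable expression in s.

(2**s*(s - 4)*(2*s + 1)*uppergamma(s, 1) - 2**s*(s - 4)*(2*s + 1)*uppergamma(s, 3/2) + 2*2**(s + 1/2)*(s - 4) - 3**s*(2*s + 1)/81)/((s - 4)*(2*s + 1))
  -1/2 < Re(s) < 4

breakpoints 2, 3: one integral from each of the 3 segments
between 0 and 2 the integrand is sqrt(t)·t^(s-1)
on [2, 3) integrate f = exp(-t/2) against the kernel
on [3, ∞): add ∫ t**(-4)·t^(s-1) dt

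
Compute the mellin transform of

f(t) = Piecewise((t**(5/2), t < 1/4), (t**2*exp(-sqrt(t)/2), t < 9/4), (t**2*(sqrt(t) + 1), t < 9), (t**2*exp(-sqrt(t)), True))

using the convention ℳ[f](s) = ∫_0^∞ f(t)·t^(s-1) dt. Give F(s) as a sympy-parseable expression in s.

(512*2**(4*s)*(s + 2)*(2*s + 5)*uppergamma(2*s + 4, 1/4) - 512*2**(4*s)*(s + 2)*(2*s + 5)*uppergamma(2*s + 4, 3/4) + 32*2**(2*s)*(s + 2)*(2*s + 5)*uppergamma(2*s + 4, 3) - 405*3**(2*s)*(s + 2) - 81*3**(2*s) + 10368*6**(2*s)*(s + 2) + 1296*6**(2*s) + s + 2)/(16*2**(2*s)*(s + 2)*(2*s + 5))
  Re(s) > -5/2

invert the shared t-power to get sqrt(t) on [0, 1/4); exp(-sqrt(t)/2) on [1/4, 9/4); sqrt(t) + 1 on [9/4, 9); …
the power substitution comes off first: t on [0, 1/2); exp(-t/2) on [1/2, 3/2); t + 1 on [3/2, 3); …
decompose at 1/4, 9/4, 9; ℳ[f](s) sums the 4 pieces' integrals
for t in [0, 1/4): the term is ∫ t**(5/2)·t^(s-1)
the [1/4, 9/4) slice contributes ∫ t**2*exp(-sqrt(t)/2)·t^(s-1) dt
[9/4, 9) adds the kernel integral of t**2*(sqrt(t) + 1)
for t in [9, ∞): the term is ∫ t**2*exp(-sqrt(t))·t^(s-1)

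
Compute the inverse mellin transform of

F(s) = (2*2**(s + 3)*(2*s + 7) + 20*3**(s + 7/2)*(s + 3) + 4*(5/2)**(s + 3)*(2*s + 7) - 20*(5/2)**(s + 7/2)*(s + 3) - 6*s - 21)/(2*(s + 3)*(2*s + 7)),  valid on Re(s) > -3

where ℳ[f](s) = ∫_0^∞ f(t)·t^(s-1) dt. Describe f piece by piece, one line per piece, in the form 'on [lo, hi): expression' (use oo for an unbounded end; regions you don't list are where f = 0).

on [0, 1): 3*t**3/2
on [1, 2): 3*t**3
on [2, 5/2): 2*t**3
on [5/2, 3): 5*t**(7/2)

f breaks at 1, 2, 5/2 into 4 integrals to sum
segment [0, 1) carries 3*t**3/2; integrate it
∫ 3*t**3·t^(s-1) over [1, 2)
the [2, 5/2) slice contributes ∫ 2*t**3·t^(s-1) dt
∫ over [5/2, 3) of 5*t**(7/2)·t^(s-1) joins the sum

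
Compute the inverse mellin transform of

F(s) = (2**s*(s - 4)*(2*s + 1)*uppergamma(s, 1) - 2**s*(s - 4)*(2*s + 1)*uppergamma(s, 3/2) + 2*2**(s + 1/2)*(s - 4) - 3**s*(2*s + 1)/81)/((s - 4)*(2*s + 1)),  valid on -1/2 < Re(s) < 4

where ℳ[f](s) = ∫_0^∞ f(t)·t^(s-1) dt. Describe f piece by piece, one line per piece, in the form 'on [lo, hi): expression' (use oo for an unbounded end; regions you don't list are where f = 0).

on [0, 2): sqrt(t)
on [2, 3): exp(-t/2)
on [3, oo): t**(-4)

f breaks at 2, 3 into 3 integrals to sum
for t in [0, 2): the term is ∫ sqrt(t)·t^(s-1)
the [2, 3) slice contributes ∫ exp(-t/2)·t^(s-1) dt
the [3, ∞) slice contributes ∫ t**(-4)·t^(s-1) dt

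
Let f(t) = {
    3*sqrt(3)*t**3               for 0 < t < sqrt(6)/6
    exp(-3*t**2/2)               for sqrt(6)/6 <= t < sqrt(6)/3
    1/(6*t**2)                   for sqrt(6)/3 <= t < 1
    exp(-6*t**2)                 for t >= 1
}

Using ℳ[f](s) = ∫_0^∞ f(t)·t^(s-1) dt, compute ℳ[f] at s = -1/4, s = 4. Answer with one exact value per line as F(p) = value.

F(-1/4) = -2**(7/8)*3**(1/8)*uppergamma(-1/8, 1)/4 - 2/27 + 6**(1/8)*uppergamma(-1/8, 6)/2 + 2**(7/8)*3**(1/8)/18 + 2**(5/8)*3**(1/8)/11 + 2**(7/8)*3**(1/8)*uppergamma(-1/8, 1/4)/4
F(4) = -4*exp(-1)/9 + 7*exp(-6)/72 + sqrt(2)/1008 + 1/36 + 5*exp(-1/4)/18

peel off the power substitution: 3*sqrt(3)*t**(3/2) on [0, 1/6); exp(-3*t/2) on [1/6, 2/3); 1/(6*t) on [2/3, 1); …
the common scale on t comes off first: t**(3/2) on [0, 1/2); exp(-t/2) on [1/2, 2); 1/(2*t) on [2, 3); …
f breaks at sqrt(6)/6, sqrt(6)/3, 1 into 4 integrals to sum
the [0, sqrt(6)/6) slice contributes ∫ 3*sqrt(3)*t**3·t^(s-1) dt
over [sqrt(6)/6, sqrt(6)/3), the kernel integral of exp(-3*t**2/2) enters the sum
∫ 1/(6*t**2)·t^(s-1) over [sqrt(6)/3, 1)
between 1 and ∞ the integrand is exp(-6*t**2)·t^(s-1)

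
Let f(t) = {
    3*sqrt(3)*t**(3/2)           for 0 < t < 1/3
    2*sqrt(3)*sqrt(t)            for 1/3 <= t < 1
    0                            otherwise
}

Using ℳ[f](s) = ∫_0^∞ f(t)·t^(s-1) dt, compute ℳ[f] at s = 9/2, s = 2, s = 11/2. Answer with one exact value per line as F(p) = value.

peel off the common scale on t: t**(3/2) on [0, 1); 2*sqrt(t) on [1, 3)
integrate the 2 segments split at 1/3, then add the results
for t in [0, 1/3): the term is ∫ 3*sqrt(3)*t**(3/2)·t^(s-1)
∫ over [1/3, 1) of 2*sqrt(3)*sqrt(t)·t^(s-1) joins the sum

F(9/2) = 2909*sqrt(3)/7290
F(2) = -2/35 + 4*sqrt(3)/5
F(11/2) = 5099*sqrt(3)/15309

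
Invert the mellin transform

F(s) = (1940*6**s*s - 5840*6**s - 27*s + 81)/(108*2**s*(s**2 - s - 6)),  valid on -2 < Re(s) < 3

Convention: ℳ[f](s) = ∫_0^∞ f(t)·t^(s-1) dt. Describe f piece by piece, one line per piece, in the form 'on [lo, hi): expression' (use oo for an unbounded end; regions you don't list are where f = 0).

undo the shared t-power: t**(3/2) on [0, 1/2); 2*t**(3/2) on [1/2, 3); t**(-7/2) on [3, ∞)
back out the shared t-power: t on [0, 1/2); 2*t on [1/2, 3); t**(-4) on [3, ∞)
summing 3 kernel integrals split by 1/2, 3 yields ℳ[f](s)
on [0, 1/2) integrate f = t**2 against the kernel
∫ 2*t**2·t^(s-1) over [1/2, 3)
the [3, ∞) slice contributes ∫ t**(-3)·t^(s-1) dt

on [0, 1/2): t**2
on [1/2, 3): 2*t**2
on [3, oo): t**(-3)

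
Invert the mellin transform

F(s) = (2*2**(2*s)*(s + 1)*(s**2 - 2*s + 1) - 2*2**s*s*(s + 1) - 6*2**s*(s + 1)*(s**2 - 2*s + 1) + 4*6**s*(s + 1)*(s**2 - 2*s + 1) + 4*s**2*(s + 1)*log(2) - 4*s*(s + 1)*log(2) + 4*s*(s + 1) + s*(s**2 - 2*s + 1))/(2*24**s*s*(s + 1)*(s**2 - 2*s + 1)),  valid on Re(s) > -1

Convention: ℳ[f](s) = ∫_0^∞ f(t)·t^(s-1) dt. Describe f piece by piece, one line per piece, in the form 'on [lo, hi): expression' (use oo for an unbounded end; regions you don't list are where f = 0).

on [0, 1/24): 12*t
on [1/24, 1/12): log(12*t)/(12*t)
on [1/12, 1/6): 3
on [1/6, 1/4): 2

the common scale on t comes off first: 6*t on [0, 1/12); log(6*t)/(6*t) on [1/12, 1/6); 3 on [1/6, 1/3); …
undo the common scale on t: 3*t on [0, 1/6); log(3*t)/(3*t) on [1/6, 1/3); 3 on [1/3, 2/3); …
peel off the common scale on t: t on [0, 1/2); log(t)/t on [1/2, 1); 3 on [1, 2); …
integrate the 4 segments split at 1/24, 1/12, 1/6, then add the results
for t in [0, 1/24): the term is ∫ 12*t·t^(s-1)
∫ log(12*t)/(12*t)·t^(s-1) over [1/24, 1/12)
the [1/12, 1/6) slice contributes ∫ 3·t^(s-1) dt
[1/6, 1/4) adds the kernel integral of 2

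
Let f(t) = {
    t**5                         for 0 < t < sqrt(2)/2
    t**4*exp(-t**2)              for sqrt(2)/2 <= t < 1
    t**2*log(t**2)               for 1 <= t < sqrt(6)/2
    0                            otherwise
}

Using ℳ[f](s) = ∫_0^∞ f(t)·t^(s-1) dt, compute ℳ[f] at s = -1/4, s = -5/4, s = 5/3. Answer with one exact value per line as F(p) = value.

strip the power substitution: t**(5/2) on [0, 1/2); t**2*exp(-t) on [1/2, 1); t*log(t) on [1, 3/2)
reversing the shared t-power: sqrt(t) on [0, 1/2); exp(-t) on [1/2, 1); log(t)/t on [1, 3/2)
treat the 3 regions marked off by sqrt(2)/2, 1 separately and sum
for t in [0, sqrt(2)/2): the term is ∫ t**5·t^(s-1)
[sqrt(2)/2, 1) adds the kernel integral of t**4*exp(-t**2)
over [1, sqrt(6)/2), the kernel integral of t**2*log(t**2) enters the sum

F(-1/4) = -16*2**(1/8)*3**(7/8)/49 - 2*2**(1/8)*3**(7/8)*log(2)/7 - uppergamma(15/8, 1)/2 + 2**(5/8)/38 + uppergamma(15/8, 1/2)/2 + 32/49 + 2*2**(1/8)*3**(7/8)*log(3)/7
F(-5/4) = -16*2**(5/8)*3**(3/8)/9 - 2*2**(5/8)*3**(3/8)*log(2)/3 - uppergamma(11/8, 1)/2 + 2**(1/8)/15 + uppergamma(11/8, 1/2)/2 + 2*2**(5/8)*3**(3/8)*log(3)/3 + 32/9
F(5/3) = -uppergamma(17/6, 1)/2 - 9*2**(1/6)*3**(5/6)*log(2)/44 - 27*2**(1/6)*3**(5/6)/242 + 3*2**(2/3)/320 + 18/121 + 9*2**(1/6)*3**(5/6)*log(3)/44 + uppergamma(17/6, 1/2)/2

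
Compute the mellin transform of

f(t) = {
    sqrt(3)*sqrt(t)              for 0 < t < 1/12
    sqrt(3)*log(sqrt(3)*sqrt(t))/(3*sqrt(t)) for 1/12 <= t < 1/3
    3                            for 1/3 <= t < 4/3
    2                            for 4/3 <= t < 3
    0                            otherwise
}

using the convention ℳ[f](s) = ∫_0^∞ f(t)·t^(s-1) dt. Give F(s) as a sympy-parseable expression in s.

undo the common scale on t: sqrt(t) on [0, 1/4); log(sqrt(t))/sqrt(t) on [1/4, 1); 3 on [1, 4); …
remove the power substitution first: t on [0, 1/2); log(t)/t on [1/2, 1); 3 on [1, 2); …
breakpoints 1/12, 1/3, 4/3: one integral from each of the 4 segments
over [0, 1/12), the kernel integral of sqrt(3)*sqrt(t) enters the sum
∫ over [1/12, 1/3) of sqrt(3)*log(sqrt(3)*sqrt(t))/(3*sqrt(t))·t^(s-1) joins the sum
the [1/3, 4/3) slice contributes ∫ 3·t^(s-1) dt
over [4/3, 3), the kernel integral of 2 enters the sum

(16**s*(2*s + 1)*(4*s**2 - 4*s + 1) - 2**(2*s + 1)*s*(2*s + 1) + 2*36**s*(2*s + 1)*(4*s**2 - 4*s + 1) - 3*4**s*(2*s + 1)*(4*s**2 - 4*s + 1) + 8*s**2*(2*s + 1)*log(2) - 4*s*(2*s + 1)*log(2) + 4*s*(2*s + 1) + s*(4*s**2 - 4*s + 1))/(12**s*s*(2*s + 1)*(4*s**2 - 4*s + 1))
  Re(s) > -1/2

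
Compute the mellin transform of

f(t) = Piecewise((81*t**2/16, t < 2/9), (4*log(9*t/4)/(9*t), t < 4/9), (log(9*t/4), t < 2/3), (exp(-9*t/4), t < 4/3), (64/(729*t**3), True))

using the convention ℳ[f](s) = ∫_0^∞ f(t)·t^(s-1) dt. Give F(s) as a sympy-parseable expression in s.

(108*2**s*s**2*(s - 3)*(s + 2)*(s**2 - 2*s + 1)*uppergamma(s, 3/2) - 108*2**s*s**2*(s - 3)*(s + 2)*(s**2 - 2*s + 1)*uppergamma(s, 3) - 108*2**s*s**2*(s - 3)*(s + 2) + 108*2**s*(s - 3)*(s + 2)*(s**2 - 2*s + 1) - 108*3**s*s*(s - 3)*(s + 2)*(s**2 - 2*s + 1)*log(2) + 108*3**s*s*(s - 3)*(s + 2)*(s**2 - 2*s + 1)*log(3) - 108*3**s*(s - 3)*(s + 2)*(s**2 - 2*s + 1) - 4*6**s*s**2*(s + 2)*(s**2 - 2*s + 1) + 216*s**3*(s - 3)*(s + 2)*log(2) - 216*s**2*(s - 3)*(s + 2)*log(2) + 216*s**2*(s - 3)*(s + 2) + 27*s**2*(s - 3)*(s**2 - 2*s + 1))/(108*(9/2)**s*s**2*(s - 3)*(s + 2)*(s**2 - 2*s + 1))
  -2 < Re(s) < 3

reversing the common scale on t: 9*t**2/4 on [0, 1/3); 2*log(3*t/2)/(3*t) on [1/3, 2/3); log(3*t/2) on [2/3, 1); …
invert the common scale on t to get t**2 on [0, 1/2); log(t)/t on [1/2, 1); log(t) on [1, 3/2); …
integrate the 5 segments split at 2/9, 4/9, 2/3, 4/3, then add the results
on [0, 2/9): add ∫ 81*t**2/16·t^(s-1) dt
segment [2/9, 4/9) carries 4*log(9*t/4)/(9*t); integrate it
on [4/9, 2/3): add ∫ log(9*t/4)·t^(s-1) dt
the [2/3, 4/3) slice contributes ∫ exp(-9*t/4)·t^(s-1) dt
on [4/3, ∞): add ∫ 64/(729*t**3)·t^(s-1) dt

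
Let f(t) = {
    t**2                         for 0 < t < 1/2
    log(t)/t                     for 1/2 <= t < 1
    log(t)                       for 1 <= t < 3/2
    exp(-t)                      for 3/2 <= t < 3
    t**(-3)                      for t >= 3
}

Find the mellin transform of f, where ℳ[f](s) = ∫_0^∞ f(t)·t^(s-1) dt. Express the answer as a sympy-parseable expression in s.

breakpoints 1/2, 1, 3/2, 3: one integral from each of the 5 segments
for t in [0, 1/2): the term is ∫ t**2·t^(s-1)
[1/2, 1) adds the kernel integral of log(t)/t
∫ log(t)·t^(s-1) over [1, 3/2)
[3/2, 3) adds the kernel integral of exp(-t)
the [3, ∞) slice contributes ∫ t**(-3)·t^(s-1) dt

(108*2**s*s**2*(s - 3)*(s + 2)*(s**2 - 2*s + 1)*uppergamma(s, 3/2) - 108*2**s*s**2*(s - 3)*(s + 2)*(s**2 - 2*s + 1)*uppergamma(s, 3) - 108*2**s*s**2*(s - 3)*(s + 2) + 108*2**s*(s - 3)*(s + 2)*(s**2 - 2*s + 1) - 108*3**s*s*(s - 3)*(s + 2)*(s**2 - 2*s + 1)*log(2) + 108*3**s*s*(s - 3)*(s + 2)*(s**2 - 2*s + 1)*log(3) - 108*3**s*(s - 3)*(s + 2)*(s**2 - 2*s + 1) - 4*6**s*s**2*(s + 2)*(s**2 - 2*s + 1) + 216*s**3*(s - 3)*(s + 2)*log(2) - 216*s**2*(s - 3)*(s + 2)*log(2) + 216*s**2*(s - 3)*(s + 2) + 27*s**2*(s - 3)*(s**2 - 2*s + 1))/(108*2**s*s**2*(s - 3)*(s + 2)*(s**2 - 2*s + 1))
  -2 < Re(s) < 3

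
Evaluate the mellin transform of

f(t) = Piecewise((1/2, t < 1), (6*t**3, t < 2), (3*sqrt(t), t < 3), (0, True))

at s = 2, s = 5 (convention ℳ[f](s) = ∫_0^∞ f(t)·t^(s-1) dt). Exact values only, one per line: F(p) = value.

F(2) = -24*sqrt(2)/5 + 54*sqrt(3)/5 + 749/20
F(5) = -192*sqrt(2)/11 + 3827/20 + 1458*sqrt(3)/11

slice at 1, 2, transform all 3 pieces, and sum them
over [0, 1), the kernel integral of 1/2 enters the sum
the [1, 2) slice contributes ∫ 6*t**3·t^(s-1) dt
for t in [2, 3): the term is ∫ 3*sqrt(t)·t^(s-1)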